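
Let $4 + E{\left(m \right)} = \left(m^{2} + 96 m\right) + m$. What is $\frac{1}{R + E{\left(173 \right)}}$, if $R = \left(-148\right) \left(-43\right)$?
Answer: $\frac{1}{53070} \approx 1.8843 \cdot 10^{-5}$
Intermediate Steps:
$R = 6364$
$E{\left(m \right)} = -4 + m^{2} + 97 m$ ($E{\left(m \right)} = -4 + \left(\left(m^{2} + 96 m\right) + m\right) = -4 + \left(m^{2} + 97 m\right) = -4 + m^{2} + 97 m$)
$\frac{1}{R + E{\left(173 \right)}} = \frac{1}{6364 + \left(-4 + 173^{2} + 97 \cdot 173\right)} = \frac{1}{6364 + \left(-4 + 29929 + 16781\right)} = \frac{1}{6364 + 46706} = \frac{1}{53070}$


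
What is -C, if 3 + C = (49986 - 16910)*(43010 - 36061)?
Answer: -229845121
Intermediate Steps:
C = 229845121 (C = -3 + (49986 - 16910)*(43010 - 36061) = -3 + 33076*6949 = -3 + 229845124 = 229845121)
-C = -1*229845121 = -229845121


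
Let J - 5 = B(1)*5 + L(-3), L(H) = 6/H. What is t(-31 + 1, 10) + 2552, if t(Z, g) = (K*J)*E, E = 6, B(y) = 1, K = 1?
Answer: 2600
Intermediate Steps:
J = 8 (J = 5 + (1*5 + 6/(-3)) = 5 + (5 + 6*(-⅓)) = 5 + (5 - 2) = 5 + 3 = 8)
t(Z, g) = 48 (t(Z, g) = (1*8)*6 = 8*6 = 48)
t(-31 + 1, 10) + 2552 = 48 + 2552 = 2600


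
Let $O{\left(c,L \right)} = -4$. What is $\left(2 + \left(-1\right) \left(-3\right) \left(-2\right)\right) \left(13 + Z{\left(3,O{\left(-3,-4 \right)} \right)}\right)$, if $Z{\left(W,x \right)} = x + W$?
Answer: $-48$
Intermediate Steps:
$Z{\left(W,x \right)} = W + x$
$\left(2 + \left(-1\right) \left(-3\right) \left(-2\right)\right) \left(13 + Z{\left(3,O{\left(-3,-4 \right)} \right)}\right) = \left(2 + \left(-1\right) \left(-3\right) \left(-2\right)\right) \left(13 + \left(3 - 4\right)\right) = \left(2 + 3 \left(-2\right)\right) \left(13 - 1\right) = \left(2 - 6\right) 12 = \left(-4\right) 12 = -48$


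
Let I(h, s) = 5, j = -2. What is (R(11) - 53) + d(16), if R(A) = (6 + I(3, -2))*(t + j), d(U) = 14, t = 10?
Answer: 49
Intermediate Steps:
R(A) = 88 (R(A) = (6 + 5)*(10 - 2) = 11*8 = 88)
(R(11) - 53) + d(16) = (88 - 53) + 14 = 35 + 14 = 49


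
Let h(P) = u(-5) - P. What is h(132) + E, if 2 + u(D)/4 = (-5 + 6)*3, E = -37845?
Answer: -37973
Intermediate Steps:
u(D) = 4 (u(D) = -8 + 4*((-5 + 6)*3) = -8 + 4*(1*3) = -8 + 4*3 = -8 + 12 = 4)
h(P) = 4 - P
h(132) + E = (4 - 1*132) - 37845 = (4 - 132) - 37845 = -128 - 37845 = -37973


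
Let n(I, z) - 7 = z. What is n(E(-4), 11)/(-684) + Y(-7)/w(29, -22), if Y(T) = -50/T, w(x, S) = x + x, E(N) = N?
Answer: 747/7714 ≈ 0.096837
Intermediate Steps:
w(x, S) = 2*x
n(I, z) = 7 + z
n(E(-4), 11)/(-684) + Y(-7)/w(29, -22) = (7 + 11)/(-684) + (-50/(-7))/((2*29)) = 18*(-1/684) - 50*(-⅐)/58 = -1/38 + (50/7)*(1/58) = -1/38 + 25/203 = 747/7714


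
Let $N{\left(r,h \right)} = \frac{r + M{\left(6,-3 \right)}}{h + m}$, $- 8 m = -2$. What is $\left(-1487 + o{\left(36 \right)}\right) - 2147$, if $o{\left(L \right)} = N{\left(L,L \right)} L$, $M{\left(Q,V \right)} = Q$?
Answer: $- \frac{520882}{145} \approx -3592.3$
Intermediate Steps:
$m = \frac{1}{4}$ ($m = \left(- \frac{1}{8}\right) \left(-2\right) = \frac{1}{4} \approx 0.25$)
$N{\left(r,h \right)} = \frac{6 + r}{\frac{1}{4} + h}$ ($N{\left(r,h \right)} = \frac{r + 6}{h + \frac{1}{4}} = \frac{6 + r}{\frac{1}{4} + h}$)
$o{\left(L \right)} = \frac{4 L \left(6 + L\right)}{1 + 4 L}$ ($o{\left(L \right)} = \frac{4 \left(6 + L\right)}{1 + 4 L} L = \frac{4 L \left(6 + L\right)}{1 + 4 L}$)
$\left(-1487 + o{\left(36 \right)}\right) - 2147 = \left(-1487 + 4 \cdot 36 \frac{1}{1 + 4 \cdot 36} \left(6 + 36\right)\right) - 2147 = \left(-1487 + 4 \cdot 36 \frac{1}{1 + 144} \cdot 42\right) - 2147 = \left(-1487 + 4 \cdot 36 \cdot \frac{1}{145} \cdot 42\right) - 2147 = \left(-1487 + \frac{6048}{145}\right) - 2147 = - \frac{209567}{145} - 2147 = - \frac{520882}{145}$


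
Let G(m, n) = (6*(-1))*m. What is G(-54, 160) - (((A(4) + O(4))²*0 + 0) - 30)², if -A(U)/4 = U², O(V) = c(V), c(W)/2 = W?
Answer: -576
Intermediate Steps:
c(W) = 2*W
O(V) = 2*V
A(U) = -4*U²
G(m, n) = -6*m
G(-54, 160) - (((A(4) + O(4))²*0 + 0) - 30)² = -6*(-54) - (((-4*4² + 2*4)²*0 + 0) - 30)² = 324 - (((-4*16 + 8)²*0 + 0) - 30)² = 324 - (((-64 + 8)²*0 + 0) - 30)² = 324 - (((-56)²*0 + 0) - 30)² = 324 - ((3136*0 + 0) - 30)² = 324 - ((0 + 0) - 30)² = 324 - (0 - 30)² = 324 - 1*(-30)² = 324 - 1*900 = 324 - 900 = -576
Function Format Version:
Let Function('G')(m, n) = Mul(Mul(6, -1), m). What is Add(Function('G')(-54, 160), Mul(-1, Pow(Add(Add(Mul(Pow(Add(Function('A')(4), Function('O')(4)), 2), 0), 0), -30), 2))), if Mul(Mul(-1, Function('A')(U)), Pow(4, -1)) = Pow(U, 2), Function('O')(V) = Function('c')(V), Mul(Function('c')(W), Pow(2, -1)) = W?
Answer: -576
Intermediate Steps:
Function('c')(W) = Mul(2, W)
Function('O')(V) = Mul(2, V)
Function('A')(U) = Mul(-4, Pow(U, 2))
Function('G')(m, n) = Mul(-6, m)
Add(Function('G')(-54, 160), Mul(-1, Pow(Add(Add(Mul(Pow(Add(Function('A')(4), Function('O')(4)), 2), 0), 0), -30), 2))) = Add(Mul(-6, -54), Mul(-1, Pow(Add(Add(Mul(Pow(Add(Mul(-4, Pow(4, 2)), Mul(2, 4)), 2), 0), 0), -30), 2))) = Add(324, Mul(-1, Pow(Add(Add(Mul(Pow(Add(Mul(-4, 16), 8), 2), 0), 0), -30), 2))) = Add(324, Mul(-1, Pow(Add(Add(Mul(Pow(Add(-64, 8), 2), 0), 0), -30), 2))) = Add(324, Mul(-1, Pow(Add(Add(Mul(Pow(-56, 2), 0), 0), -30), 2))) = Add(324, Mul(-1, Pow(Add(Add(Mul(3136, 0), 0), -30), 2))) = Add(324, Mul(-1, Pow(Add(Add(0, 0), -30), 2))) = Add(324, Mul(-1, Pow(Add(0, -30), 2))) = Add(324, Mul(-1, Pow(-30, 2))) = Add(324, Mul(-1, 900)) = Add(324, -900) = -576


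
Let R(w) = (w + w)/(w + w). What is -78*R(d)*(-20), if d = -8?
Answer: 1560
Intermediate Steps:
R(w) = 1 (R(w) = (2*w)/((2*w)) = (2*w)*(1/(2*w)) = 1)
-78*R(d)*(-20) = -78*1*(-20) = -78*(-20) = 1560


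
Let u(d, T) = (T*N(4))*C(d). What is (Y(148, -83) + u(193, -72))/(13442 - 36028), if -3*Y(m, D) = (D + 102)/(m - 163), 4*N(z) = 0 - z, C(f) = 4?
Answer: -12979/1016370 ≈ -0.012770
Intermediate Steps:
N(z) = -z/4 (N(z) = (0 - z)/4 = (-z)/4 = -z/4)
u(d, T) = -4*T (u(d, T) = (T*(-¼*4))*4 = (T*(-1))*4 = -T*4 = -4*T)
Y(m, D) = -(102 + D)/(3*(-163 + m)) (Y(m, D) = -(D + 102)/(3*(m - 163)) = -(102 + D)/(3*(-163 + m)))
(Y(148, -83) + u(193, -72))/(13442 - 36028) = ((-102 - 1*(-83))/(3*(-163 + 148)) - 4*(-72))/(13442 - 36028) = ((⅓)*(-102 + 83)/(-15) + 288)/(-22586) = ((⅓)*(-1/15)*(-19) + 288)*(-1/22586) = (19/45 + 288)*(-1/22586) = (12979/45)*(-1/22586) = -12979/1016370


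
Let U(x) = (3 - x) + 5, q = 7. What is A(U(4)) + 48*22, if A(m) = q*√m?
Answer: 1070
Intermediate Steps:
U(x) = 8 - x
A(m) = 7*√m
A(U(4)) + 48*22 = 7*√(8 - 1*4) + 48*22 = 7*√(8 - 4) + 1056 = 7*√4 + 1056 = 7*2 + 1056 = 14 + 1056 = 1070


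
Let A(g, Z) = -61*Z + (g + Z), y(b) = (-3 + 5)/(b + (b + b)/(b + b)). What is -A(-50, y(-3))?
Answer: -10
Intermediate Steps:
y(b) = 2/(1 + b) (y(b) = 2/(b + (2*b)/((2*b))) = 2/(b + (2*b)*(1/(2*b))) = 2/(b + 1) = 2/(1 + b))
A(g, Z) = g - 60*Z (A(g, Z) = -61*Z + (Z + g) = g - 60*Z)
-A(-50, y(-3)) = -(-50 - 120/(1 - 3)) = -(-50 - 120/(-2)) = -(-50 - 120*(-1)/2) = -(-50 - 60*(-1)) = -(-50 + 60) = -1*10 = -10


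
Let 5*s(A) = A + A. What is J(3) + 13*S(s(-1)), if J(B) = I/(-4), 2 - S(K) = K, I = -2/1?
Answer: 317/10 ≈ 31.700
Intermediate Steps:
s(A) = 2*A/5 (s(A) = (A + A)/5 = (2*A)/5 = 2*A/5)
I = -2 (I = -2*1 = -2)
S(K) = 2 - K
J(B) = ½ (J(B) = -2/(-4) = -2*(-¼) = ½)
J(3) + 13*S(s(-1)) = ½ + 13*(2 - 2*(-1)/5) = ½ + 13*(2 - 1*(-⅖)) = ½ + 13*(2 + ⅖) = ½ + 13*(12/5) = ½ + 156/5 = 317/10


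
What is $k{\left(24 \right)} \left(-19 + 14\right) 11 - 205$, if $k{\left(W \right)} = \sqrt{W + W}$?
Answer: $-205 - 220 \sqrt{3} \approx -586.05$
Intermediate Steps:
$k{\left(W \right)} = \sqrt{2} \sqrt{W}$ ($k{\left(W \right)} = \sqrt{2 W} = \sqrt{2} \sqrt{W}$)
$k{\left(24 \right)} \left(-19 + 14\right) 11 - 205 = \sqrt{2} \sqrt{24} \left(-19 + 14\right) 11 - 205 = \sqrt{2} \cdot 2 \sqrt{6} \left(\left(-5\right) 11\right) - 205 = 4 \sqrt{3} \left(-55\right) - 205 = - 220 \sqrt{3} - 205 = -205 - 220 \sqrt{3}$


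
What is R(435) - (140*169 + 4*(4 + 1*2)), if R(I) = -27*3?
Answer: -23765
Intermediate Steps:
R(I) = -81
R(435) - (140*169 + 4*(4 + 1*2)) = -81 - (140*169 + 4*(4 + 1*2)) = -81 - (23660 + 4*(4 + 2)) = -81 - (23660 + 4*6) = -81 - (23660 + 24) = -81 - 1*23684 = -81 - 23684 = -23765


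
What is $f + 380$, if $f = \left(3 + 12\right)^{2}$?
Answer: $605$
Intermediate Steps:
$f = 225$ ($f = 15^{2} = 225$)
$f + 380 = 225 + 380 = 605$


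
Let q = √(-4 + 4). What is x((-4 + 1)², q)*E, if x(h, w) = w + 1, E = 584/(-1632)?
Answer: -73/204 ≈ -0.35784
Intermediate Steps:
E = -73/204 (E = 584*(-1/1632) = -73/204 ≈ -0.35784)
q = 0 (q = √0 = 0)
x(h, w) = 1 + w
x((-4 + 1)², q)*E = (1 + 0)*(-73/204) = 1*(-73/204) = -73/204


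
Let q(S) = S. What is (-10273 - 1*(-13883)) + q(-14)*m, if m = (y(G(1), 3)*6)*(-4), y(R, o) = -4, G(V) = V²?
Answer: 2266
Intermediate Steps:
m = 96 (m = -4*6*(-4) = -24*(-4) = 96)
(-10273 - 1*(-13883)) + q(-14)*m = (-10273 - 1*(-13883)) - 14*96 = (-10273 + 13883) - 1344 = 3610 - 1344 = 2266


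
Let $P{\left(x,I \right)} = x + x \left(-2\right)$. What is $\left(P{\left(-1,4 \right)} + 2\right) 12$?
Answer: $36$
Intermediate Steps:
$P{\left(x,I \right)} = - x$ ($P{\left(x,I \right)} = x - 2 x = - x$)
$\left(P{\left(-1,4 \right)} + 2\right) 12 = \left(\left(-1\right) \left(-1\right) + 2\right) 12 = \left(1 + 2\right) 12 = 3 \cdot 12 = 36$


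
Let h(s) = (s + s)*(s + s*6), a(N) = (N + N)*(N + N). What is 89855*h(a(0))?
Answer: 0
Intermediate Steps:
a(N) = 4*N² (a(N) = (2*N)*(2*N) = 4*N²)
h(s) = 14*s² (h(s) = (2*s)*(s + 6*s) = (2*s)*(7*s) = 14*s²)
89855*h(a(0)) = 89855*(14*(4*0²)²) = 89855*(14*(4*0)²) = 89855*(14*0²) = 89855*(14*0) = 89855*0 = 0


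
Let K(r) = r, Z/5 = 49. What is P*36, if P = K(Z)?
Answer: 8820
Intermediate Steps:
Z = 245 (Z = 5*49 = 245)
P = 245
P*36 = 245*36 = 8820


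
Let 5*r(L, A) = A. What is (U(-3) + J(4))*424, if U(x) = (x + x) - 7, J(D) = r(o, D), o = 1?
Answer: -25864/5 ≈ -5172.8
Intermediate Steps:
r(L, A) = A/5
J(D) = D/5
U(x) = -7 + 2*x (U(x) = 2*x - 7 = -7 + 2*x)
(U(-3) + J(4))*424 = ((-7 + 2*(-3)) + (1/5)*4)*424 = ((-7 - 6) + 4/5)*424 = (-13 + 4/5)*424 = -61/5*424 = -25864/5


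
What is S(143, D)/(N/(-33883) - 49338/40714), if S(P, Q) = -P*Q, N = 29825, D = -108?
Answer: -2663148807891/360751813 ≈ -7382.2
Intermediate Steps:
S(P, Q) = -P*Q
S(143, D)/(N/(-33883) - 49338/40714) = (-1*143*(-108))/(29825/(-33883) - 49338/40714) = 15444/(29825*(-1/33883) - 49338*1/40714) = 15444/(-29825/33883 - 24669/20357) = 15444/(-1443007252/689756231) = 15444*(-689756231/1443007252) = -2663148807891/360751813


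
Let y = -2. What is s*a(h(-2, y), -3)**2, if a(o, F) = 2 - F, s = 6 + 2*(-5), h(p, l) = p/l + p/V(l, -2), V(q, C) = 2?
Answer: -100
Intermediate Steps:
h(p, l) = p/2 + p/l (h(p, l) = p/l + p/2 = p/2 + p/l)
s = -4 (s = 6 - 10 = -4)
s*a(h(-2, y), -3)**2 = -4*(2 - 1*(-3))**2 = -4*(2 + 3)**2 = -4*5**2 = -4*25 = -100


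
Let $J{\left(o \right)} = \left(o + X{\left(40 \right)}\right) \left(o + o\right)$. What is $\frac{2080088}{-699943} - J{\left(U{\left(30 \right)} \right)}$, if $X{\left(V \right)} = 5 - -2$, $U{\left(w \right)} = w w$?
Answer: $- \frac{1142729021888}{699943} \approx -1.6326 \cdot 10^{6}$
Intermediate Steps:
$U{\left(w \right)} = w^{2}$
$X{\left(V \right)} = 7$ ($X{\left(V \right)} = 5 + 2 = 7$)
$J{\left(o \right)} = 2 o \left(7 + o\right)$ ($J{\left(o \right)} = \left(o + 7\right) \left(o + o\right) = \left(7 + o\right) 2 o = 2 o \left(7 + o\right)$)
$\frac{2080088}{-699943} - J{\left(U{\left(30 \right)} \right)} = \frac{2080088}{-699943} - 2 \cdot 30^{2} \left(7 + 30^{2}\right) = 2080088 \left(- \frac{1}{699943}\right) - 2 \cdot 900 \left(7 + 900\right) = - \frac{2080088}{699943} - 2 \cdot 900 \cdot 907 = - \frac{2080088}{699943} - 1632600 = - \frac{1142729021888}{699943}$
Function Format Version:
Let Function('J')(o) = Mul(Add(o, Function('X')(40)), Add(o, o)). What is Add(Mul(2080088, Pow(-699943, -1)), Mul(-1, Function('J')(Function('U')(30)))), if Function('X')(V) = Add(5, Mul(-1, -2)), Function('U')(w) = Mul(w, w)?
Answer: Rational(-1142729021888, 699943) ≈ -1.6326e+6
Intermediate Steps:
Function('U')(w) = Pow(w, 2)
Function('X')(V) = 7 (Function('X')(V) = Add(5, 2) = 7)
Function('J')(o) = Mul(2, o, Add(7, o)) (Function('J')(o) = Mul(Add(o, 7), Add(o, o)) = Mul(Add(7, o), Mul(2, o)) = Mul(2, o, Add(7, o)))
Add(Mul(2080088, Pow(-699943, -1)), Mul(-1, Function('J')(Function('U')(30)))) = Add(Mul(2080088, Pow(-699943, -1)), Mul(-1, Mul(2, Pow(30, 2), Add(7, Pow(30, 2))))) = Add(Mul(2080088, Rational(-1, 699943)), Mul(-1, Mul(2, 900, Add(7, 900)))) = Add(Rational(-2080088, 699943), Mul(-1, Mul(2, 900, 907))) = Add(Rational(-2080088, 699943), Mul(-1, 1632600)) = Add(Rational(-2080088, 699943), -1632600) = Rational(-1142729021888, 699943)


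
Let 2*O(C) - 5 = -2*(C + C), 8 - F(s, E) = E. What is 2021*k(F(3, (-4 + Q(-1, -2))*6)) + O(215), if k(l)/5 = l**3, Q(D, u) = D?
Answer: 1108962265/2 ≈ 5.5448e+8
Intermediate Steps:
F(s, E) = 8 - E
O(C) = 5/2 - 2*C (O(C) = 5/2 + (-2*(C + C))/2 = 5/2 + (-4*C)/2 = 5/2 - 2*C)
k(l) = 5*l**3
2021*k(F(3, (-4 + Q(-1, -2))*6)) + O(215) = 2021*(5*(8 - (-4 - 1)*6)**3) + (5/2 - 2*215) = 2021*(5*(8 - (-5)*6)**3) + (5/2 - 430) = 2021*(5*(8 - 1*(-30))**3) - 855/2 = 2021*(5*(8 + 30)**3) - 855/2 = 2021*(5*38**3) - 855/2 = 2021*(5*54872) - 855/2 = 2021*274360 - 855/2 = 554481560 - 855/2 = 1108962265/2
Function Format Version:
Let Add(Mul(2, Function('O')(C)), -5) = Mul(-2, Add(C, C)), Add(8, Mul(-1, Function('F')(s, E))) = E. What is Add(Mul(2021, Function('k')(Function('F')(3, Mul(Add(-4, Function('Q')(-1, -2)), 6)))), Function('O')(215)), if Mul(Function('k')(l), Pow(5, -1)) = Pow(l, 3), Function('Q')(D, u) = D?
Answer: Rational(1108962265, 2) ≈ 5.5448e+8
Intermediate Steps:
Function('F')(s, E) = Add(8, Mul(-1, E))
Function('O')(C) = Add(Rational(5, 2), Mul(-2, C)) (Function('O')(C) = Add(Rational(5, 2), Mul(Rational(1, 2), Mul(-2, Add(C, C)))) = Add(Rational(5, 2), Mul(Rational(1, 2), Mul(-2, Mul(2, C)))) = Add(Rational(5, 2), Mul(Rational(1, 2), Mul(-4, C))) = Add(Rational(5, 2), Mul(-2, C)))
Function('k')(l) = Mul(5, Pow(l, 3))
Add(Mul(2021, Function('k')(Function('F')(3, Mul(Add(-4, Function('Q')(-1, -2)), 6)))), Function('O')(215)) = Add(Mul(2021, Mul(5, Pow(Add(8, Mul(-1, Mul(Add(-4, -1), 6))), 3))), Add(Rational(5, 2), Mul(-2, 215))) = Add(Mul(2021, Mul(5, Pow(Add(8, Mul(-1, Mul(-5, 6))), 3))), Add(Rational(5, 2), -430)) = Add(Mul(2021, Mul(5, Pow(Add(8, Mul(-1, -30)), 3))), Rational(-855, 2)) = Add(Mul(2021, Mul(5, Pow(Add(8, 30), 3))), Rational(-855, 2)) = Add(Mul(2021, Mul(5, Pow(38, 3))), Rational(-855, 2)) = Add(Mul(2021, Mul(5, 54872)), Rational(-855, 2)) = Add(Mul(2021, 274360), Rational(-855, 2)) = Add(554481560, Rational(-855, 2)) = Rational(1108962265, 2)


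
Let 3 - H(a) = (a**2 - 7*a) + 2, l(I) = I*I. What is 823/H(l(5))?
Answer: -823/449 ≈ -1.8330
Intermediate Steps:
l(I) = I**2
H(a) = 1 - a**2 + 7*a (H(a) = 3 - ((a**2 - 7*a) + 2) = 3 - (2 + a**2 - 7*a) = 3 + (-2 - a**2 + 7*a) = 1 - a**2 + 7*a)
823/H(l(5)) = 823/(1 - (5**2)**2 + 7*5**2) = 823/(1 - 1*25**2 + 7*25) = 823/(1 - 1*625 + 175) = 823/(1 - 625 + 175) = 823/(-449) = 823*(-1/449) = -823/449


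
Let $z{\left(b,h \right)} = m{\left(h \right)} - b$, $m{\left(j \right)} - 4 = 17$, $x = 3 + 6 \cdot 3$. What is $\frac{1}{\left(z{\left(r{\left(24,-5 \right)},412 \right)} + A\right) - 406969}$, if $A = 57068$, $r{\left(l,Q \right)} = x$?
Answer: $- \frac{1}{349901} \approx -2.858 \cdot 10^{-6}$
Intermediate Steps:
$x = 21$ ($x = 3 + 18 = 21$)
$r{\left(l,Q \right)} = 21$
$m{\left(j \right)} = 21$ ($m{\left(j \right)} = 4 + 17 = 21$)
$z{\left(b,h \right)} = 21 - b$
$\frac{1}{\left(z{\left(r{\left(24,-5 \right)},412 \right)} + A\right) - 406969} = \frac{1}{\left(\left(21 - 21\right) + 57068\right) - 406969} = \frac{1}{\left(0 + 57068\right) - 406969} = \frac{1}{57068 - 406969} = \frac{1}{-349901} = - \frac{1}{349901}$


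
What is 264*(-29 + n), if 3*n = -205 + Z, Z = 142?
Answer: -13200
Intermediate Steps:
n = -21 (n = (-205 + 142)/3 = (⅓)*(-63) = -21)
264*(-29 + n) = 264*(-29 - 21) = 264*(-50) = -13200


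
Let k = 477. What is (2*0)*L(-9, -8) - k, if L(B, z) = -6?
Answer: -477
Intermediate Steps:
(2*0)*L(-9, -8) - k = (2*0)*(-6) - 1*477 = 0*(-6) - 477 = 0 - 477 = -477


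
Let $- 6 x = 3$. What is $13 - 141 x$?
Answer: $\frac{167}{2} \approx 83.5$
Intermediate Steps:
$x = - \frac{1}{2}$ ($x = \left(- \frac{1}{6}\right) 3 = - \frac{1}{2} \approx -0.5$)
$13 - 141 x = 13 - - \frac{141}{2} = 13 + \frac{141}{2} = \frac{167}{2}$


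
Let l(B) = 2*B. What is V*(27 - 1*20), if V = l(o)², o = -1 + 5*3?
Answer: 5488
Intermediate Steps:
o = 14 (o = -1 + 15 = 14)
V = 784 (V = (2*14)² = 28² = 784)
V*(27 - 1*20) = 784*(27 - 1*20) = 784*(27 - 20) = 784*7 = 5488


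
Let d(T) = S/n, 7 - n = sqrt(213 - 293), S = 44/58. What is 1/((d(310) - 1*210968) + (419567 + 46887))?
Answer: 15748537/4023531372278 - 29*I*sqrt(5)/80470627445560 ≈ 3.9141e-6 - 8.0583e-13*I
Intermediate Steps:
S = 22/29 (S = 44*(1/58) = 22/29 ≈ 0.75862)
n = 7 - 4*I*sqrt(5) (n = 7 - sqrt(213 - 293) = 7 - sqrt(-80) = 7 - 4*I*sqrt(5) ≈ 7.0 - 8.9443*I)
d(T) = 22/(29*(7 - 4*I*sqrt(5)))
1/((d(310) - 1*210968) + (419567 + 46887)) = 1/(((154/3741 + 88*I*sqrt(5)/3741) - 1*210968) + (419567 + 46887)) = 1/(((154/3741 + 88*I*sqrt(5)/3741) - 210968) + 466454) = 1/((-789231134/3741 + 88*I*sqrt(5)/3741) + 466454) = 1/(955773280/3741 + 88*I*sqrt(5)/3741)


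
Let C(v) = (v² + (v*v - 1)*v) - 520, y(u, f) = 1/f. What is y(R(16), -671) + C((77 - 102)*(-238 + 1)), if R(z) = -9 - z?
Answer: 139592107221654/671 ≈ 2.0804e+11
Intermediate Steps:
C(v) = -520 + v² + v*(-1 + v²) (C(v) = (v² + (v² - 1)*v) - 520 = (v² + (-1 + v²)*v) - 520 = (v² + v*(-1 + v²)) - 520 = -520 + v² + v*(-1 + v²))
y(R(16), -671) + C((77 - 102)*(-238 + 1)) = 1/(-671) + (-520 + ((77 - 102)*(-238 + 1))² + ((77 - 102)*(-238 + 1))³ - (77 - 102)*(-238 + 1)) = -1/671 + (-520 + (-25*(-237))² + (-25*(-237))³ - (-25)*(-237)) = -1/671 + (-520 + 5925² + 5925³ - 1*5925) = -1/671 + (-520 + 35105625 + 208000828125 - 5925) = -1/671 + 208035927305 = 139592107221654/671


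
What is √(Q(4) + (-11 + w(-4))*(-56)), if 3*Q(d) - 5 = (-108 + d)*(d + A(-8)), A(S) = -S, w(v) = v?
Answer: √3831/3 ≈ 20.632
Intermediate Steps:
Q(d) = 5/3 + (-108 + d)*(8 + d)/3 (Q(d) = 5/3 + ((-108 + d)*(d - 1*(-8)))/3 = 5/3 + ((-108 + d)*(d + 8))/3 = 5/3 + ((-108 + d)*(8 + d))/3 = 5/3 + (-108 + d)*(8 + d)/3)
√(Q(4) + (-11 + w(-4))*(-56)) = √((-859/3 - 100/3*4 + (⅓)*4²) + (-11 - 4)*(-56)) = √((-859/3 - 400/3 + (⅓)*16) - 15*(-56)) = √((-859/3 - 400/3 + 16/3) + 840) = √(-1243/3 + 840) = √(1277/3) = √3831/3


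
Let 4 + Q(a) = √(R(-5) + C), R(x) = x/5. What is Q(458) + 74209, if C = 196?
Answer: 74205 + √195 ≈ 74219.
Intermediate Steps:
R(x) = x/5 (R(x) = x*(⅕) = x/5)
Q(a) = -4 + √195 (Q(a) = -4 + √((⅕)*(-5) + 196) = -4 + √(-1 + 196) = -4 + √195)
Q(458) + 74209 = (-4 + √195) + 74209 = 74205 + √195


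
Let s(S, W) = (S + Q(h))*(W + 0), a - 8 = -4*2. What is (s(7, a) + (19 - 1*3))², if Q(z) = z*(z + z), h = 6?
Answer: 256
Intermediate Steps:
Q(z) = 2*z² (Q(z) = z*(2*z) = 2*z²)
a = 0 (a = 8 - 4*2 = 8 - 8 = 0)
s(S, W) = W*(72 + S) (s(S, W) = (S + 2*6²)*(W + 0) = (S + 2*36)*W = (S + 72)*W = (72 + S)*W = W*(72 + S))
(s(7, a) + (19 - 1*3))² = (0*(72 + 7) + (19 - 1*3))² = (0*79 + (19 - 3))² = (0 + 16)² = 16² = 256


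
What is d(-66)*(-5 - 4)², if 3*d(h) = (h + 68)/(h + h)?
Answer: -9/22 ≈ -0.40909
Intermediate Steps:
d(h) = (68 + h)/(6*h) (d(h) = ((h + 68)/(h + h))/3 = ((68 + h)/((2*h)))/3 = ((68 + h)*(1/(2*h)))/3 = ((68 + h)/(2*h))/3 = (68 + h)/(6*h))
d(-66)*(-5 - 4)² = ((⅙)*(68 - 66)/(-66))*(-5 - 4)² = ((⅙)*(-1/66)*2)*(-9)² = -1/198*81 = -9/22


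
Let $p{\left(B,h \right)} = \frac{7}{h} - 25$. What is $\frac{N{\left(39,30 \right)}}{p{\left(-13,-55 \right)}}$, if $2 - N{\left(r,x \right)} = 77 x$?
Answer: $\frac{63470}{691} \approx 91.852$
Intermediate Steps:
$N{\left(r,x \right)} = 2 - 77 x$
$p{\left(B,h \right)} = -25 + \frac{7}{h}$
$\frac{N{\left(39,30 \right)}}{p{\left(-13,-55 \right)}} = \frac{2 - 2310}{-25 + \frac{7}{-55}} = \frac{2 - 2310}{-25 + 7 \left(- \frac{1}{55}\right)} = - \frac{2308}{-25 - \frac{7}{55}} = - \frac{2308}{- \frac{1382}{55}} = \left(-2308\right) \left(- \frac{55}{1382}\right) = \frac{63470}{691}$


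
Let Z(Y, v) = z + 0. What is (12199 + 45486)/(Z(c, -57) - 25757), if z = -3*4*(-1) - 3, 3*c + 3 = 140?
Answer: -57685/25748 ≈ -2.2404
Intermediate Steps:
c = 137/3 (c = -1 + (1/3)*140 = -1 + 140/3 = 137/3 ≈ 45.667)
z = 9 (z = -12*(-1) - 3 = 12 - 3 = 9)
Z(Y, v) = 9 (Z(Y, v) = 9 + 0 = 9)
(12199 + 45486)/(Z(c, -57) - 25757) = (12199 + 45486)/(9 - 25757) = 57685/(-25748) = 57685*(-1/25748) = -57685/25748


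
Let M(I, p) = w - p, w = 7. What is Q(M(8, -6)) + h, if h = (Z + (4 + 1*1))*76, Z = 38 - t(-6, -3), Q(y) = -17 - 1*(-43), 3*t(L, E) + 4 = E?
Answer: 10414/3 ≈ 3471.3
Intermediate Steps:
M(I, p) = 7 - p
t(L, E) = -4/3 + E/3
Q(y) = 26 (Q(y) = -17 + 43 = 26)
Z = 121/3 (Z = 38 - (-4/3 + (⅓)*(-3)) = 38 - (-4/3 - 1) = 38 - 1*(-7/3) = 38 + 7/3 = 121/3 ≈ 40.333)
h = 10336/3 (h = (121/3 + (4 + 1*1))*76 = (121/3 + (4 + 1))*76 = (121/3 + 5)*76 = (136/3)*76 = 10336/3 ≈ 3445.3)
Q(M(8, -6)) + h = 26 + 10336/3 = 10414/3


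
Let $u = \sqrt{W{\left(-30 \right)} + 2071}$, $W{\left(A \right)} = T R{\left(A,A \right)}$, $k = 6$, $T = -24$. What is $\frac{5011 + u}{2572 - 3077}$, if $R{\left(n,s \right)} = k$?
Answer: $- \frac{5011}{505} - \frac{\sqrt{1927}}{505} \approx -10.01$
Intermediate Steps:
$R{\left(n,s \right)} = 6$
$W{\left(A \right)} = -144$ ($W{\left(A \right)} = \left(-24\right) 6 = -144$)
$u = \sqrt{1927}$ ($u = \sqrt{-144 + 2071} = \sqrt{1927} \approx 43.898$)
$\frac{5011 + u}{2572 - 3077} = \frac{5011 + \sqrt{1927}}{2572 - 3077} = \frac{5011 + \sqrt{1927}}{-505} = \left(5011 + \sqrt{1927}\right) \left(- \frac{1}{505}\right) = - \frac{5011}{505} - \frac{\sqrt{1927}}{505}$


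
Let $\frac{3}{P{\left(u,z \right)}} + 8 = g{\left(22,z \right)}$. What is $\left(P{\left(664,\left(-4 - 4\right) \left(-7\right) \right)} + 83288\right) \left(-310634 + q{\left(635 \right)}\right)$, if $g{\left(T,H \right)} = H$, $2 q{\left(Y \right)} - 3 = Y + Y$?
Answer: $- \frac{826210916955}{32} \approx -2.5819 \cdot 10^{10}$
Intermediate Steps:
$q{\left(Y \right)} = \frac{3}{2} + Y$ ($q{\left(Y \right)} = \frac{3}{2} + \frac{Y + Y}{2} = \frac{3}{2} + \frac{2 Y}{2} = \frac{3}{2} + Y$)
$P{\left(u,z \right)} = \frac{3}{-8 + z}$
$\left(P{\left(664,\left(-4 - 4\right) \left(-7\right) \right)} + 83288\right) \left(-310634 + q{\left(635 \right)}\right) = \left(\frac{3}{-8 + \left(-4 - 4\right) \left(-7\right)} + 83288\right) \left(-310634 + \left(\frac{3}{2} + 635\right)\right) = \left(\frac{3}{-8 - -56} + 83288\right) \left(-310634 + \frac{1273}{2}\right) = \left(\frac{3}{-8 + 56} + 83288\right) \left(- \frac{619995}{2}\right) = \left(\frac{3}{48} + 83288\right) \left(- \frac{619995}{2}\right) = \left(3 \cdot \frac{1}{48} + 83288\right) \left(- \frac{619995}{2}\right) = \left(\frac{1}{16} + 83288\right) \left(- \frac{619995}{2}\right) = \frac{1332609}{16} \left(- \frac{619995}{2}\right) = - \frac{826210916955}{32}$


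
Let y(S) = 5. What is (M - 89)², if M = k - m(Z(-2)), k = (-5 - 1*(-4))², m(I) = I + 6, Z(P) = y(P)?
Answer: 9801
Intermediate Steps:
Z(P) = 5
m(I) = 6 + I
k = 1 (k = (-5 + 4)² = (-1)² = 1)
M = -10 (M = 1 - (6 + 5) = 1 - 1*11 = 1 - 11 = -10)
(M - 89)² = (-10 - 89)² = (-99)² = 9801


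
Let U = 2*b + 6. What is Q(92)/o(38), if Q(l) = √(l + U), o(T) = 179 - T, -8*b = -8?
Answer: 10/141 ≈ 0.070922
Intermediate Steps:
b = 1 (b = -⅛*(-8) = 1)
U = 8 (U = 2*1 + 6 = 2 + 6 = 8)
Q(l) = √(8 + l) (Q(l) = √(l + 8) = √(8 + l))
Q(92)/o(38) = √(8 + 92)/(179 - 1*38) = √100/(179 - 38) = 10/141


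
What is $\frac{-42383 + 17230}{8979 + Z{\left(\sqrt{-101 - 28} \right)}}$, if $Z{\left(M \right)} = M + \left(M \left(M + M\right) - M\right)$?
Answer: $- \frac{25153}{8721} \approx -2.8842$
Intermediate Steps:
$Z{\left(M \right)} = 2 M^{2}$ ($Z{\left(M \right)} = M + \left(M 2 M - M\right) = M + \left(2 M^{2} - M\right) = M + \left(- M + 2 M^{2}\right) = 2 M^{2}$)
$\frac{-42383 + 17230}{8979 + Z{\left(\sqrt{-101 - 28} \right)}} = \frac{-42383 + 17230}{8979 + 2 \left(\sqrt{-101 - 28}\right)^{2}} = - \frac{25153}{8979 + 2 \left(\sqrt{-129}\right)^{2}} = - \frac{25153}{8979 + 2 \left(i \sqrt{129}\right)^{2}} = - \frac{25153}{8979 + 2 \left(-129\right)} = - \frac{25153}{8979 - 258} = - \frac{25153}{8721}$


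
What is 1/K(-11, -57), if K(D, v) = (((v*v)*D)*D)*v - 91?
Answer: -1/22408444 ≈ -4.4626e-8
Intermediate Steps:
K(D, v) = -91 + D**2*v**3 (K(D, v) = ((v**2*D)*D)*v - 91 = ((D*v**2)*D)*v - 91 = (D**2*v**2)*v - 91 = D**2*v**3 - 91 = -91 + D**2*v**3)
1/K(-11, -57) = 1/(-91 + (-11)**2*(-57)**3) = 1/(-91 + 121*(-185193)) = 1/(-91 - 22408353) = 1/(-22408444) = -1/22408444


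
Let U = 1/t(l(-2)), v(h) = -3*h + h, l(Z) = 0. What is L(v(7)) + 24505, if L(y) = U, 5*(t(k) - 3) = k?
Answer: 73516/3 ≈ 24505.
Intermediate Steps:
t(k) = 3 + k/5
v(h) = -2*h
U = ⅓ (U = 1/(3 + (⅕)*0) = 1/(3 + 0) = 1/3 = ⅓ ≈ 0.33333)
L(y) = ⅓
L(v(7)) + 24505 = ⅓ + 24505 = 73516/3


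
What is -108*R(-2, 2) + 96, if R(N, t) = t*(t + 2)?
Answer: -768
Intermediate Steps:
R(N, t) = t*(2 + t)
-108*R(-2, 2) + 96 = -216*(2 + 2) + 96 = -216*4 + 96 = -108*8 + 96 = -864 + 96 = -768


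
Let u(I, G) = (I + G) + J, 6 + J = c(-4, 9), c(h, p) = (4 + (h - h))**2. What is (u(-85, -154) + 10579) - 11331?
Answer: -981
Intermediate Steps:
c(h, p) = 16 (c(h, p) = (4 + 0)**2 = 4**2 = 16)
J = 10 (J = -6 + 16 = 10)
u(I, G) = 10 + G + I (u(I, G) = (I + G) + 10 = (G + I) + 10 = 10 + G + I)
(u(-85, -154) + 10579) - 11331 = ((10 - 154 - 85) + 10579) - 11331 = (-229 + 10579) - 11331 = 10350 - 11331 = -981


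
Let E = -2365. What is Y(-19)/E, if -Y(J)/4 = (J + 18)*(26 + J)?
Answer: -28/2365 ≈ -0.011839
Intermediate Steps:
Y(J) = -4*(18 + J)*(26 + J) (Y(J) = -4*(J + 18)*(26 + J) = -4*(18 + J)*(26 + J))
Y(-19)/E = (-1872 - 176*(-19) - 4*(-19)²)/(-2365) = (-1872 + 3344 - 4*361)*(-1/2365) = (-1872 + 3344 - 1444)*(-1/2365) = 28*(-1/2365) = -28/2365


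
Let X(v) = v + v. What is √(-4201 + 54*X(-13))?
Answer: I*√5605 ≈ 74.867*I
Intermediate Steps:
X(v) = 2*v
√(-4201 + 54*X(-13)) = √(-4201 + 54*(2*(-13))) = √(-4201 + 54*(-26)) = √(-4201 - 1404) = √(-5605) = I*√5605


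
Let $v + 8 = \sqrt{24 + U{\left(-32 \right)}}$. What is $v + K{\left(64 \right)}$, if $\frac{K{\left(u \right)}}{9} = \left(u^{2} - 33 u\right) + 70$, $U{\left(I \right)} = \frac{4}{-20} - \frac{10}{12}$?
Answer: $18478 + \frac{\sqrt{20670}}{30} \approx 18483.0$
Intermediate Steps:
$U{\left(I \right)} = - \frac{31}{30}$ ($U{\left(I \right)} = 4 \left(- \frac{1}{20}\right) - \frac{5}{6} = - \frac{1}{5} - \frac{5}{6} = - \frac{31}{30}$)
$K{\left(u \right)} = 630 - 297 u + 9 u^{2}$ ($K{\left(u \right)} = 9 \left(\left(u^{2} - 33 u\right) + 70\right) = 9 \left(70 + u^{2} - 33 u\right) = 630 - 297 u + 9 u^{2}$)
$v = -8 + \frac{\sqrt{20670}}{30}$ ($v = -8 + \sqrt{24 - \frac{31}{30}} = -8 + \sqrt{\frac{689}{30}} = -8 + \frac{\sqrt{20670}}{30} \approx -3.2076$)
$v + K{\left(64 \right)} = \left(-8 + \frac{\sqrt{20670}}{30}\right) + \left(630 - 19008 + 9 \cdot 64^{2}\right) = \left(-8 + \frac{\sqrt{20670}}{30}\right) + \left(630 - 19008 + 9 \cdot 4096\right) = \left(-8 + \frac{\sqrt{20670}}{30}\right) + \left(630 - 19008 + 36864\right) = \left(-8 + \frac{\sqrt{20670}}{30}\right) + 18486 = 18478 + \frac{\sqrt{20670}}{30}$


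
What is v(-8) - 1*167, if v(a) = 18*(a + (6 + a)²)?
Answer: -239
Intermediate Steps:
v(a) = 18*a + 18*(6 + a)²
v(-8) - 1*167 = (18*(-8) + 18*(6 - 8)²) - 1*167 = (-144 + 18*(-2)²) - 167 = (-144 + 18*4) - 167 = (-144 + 72) - 167 = -72 - 167 = -239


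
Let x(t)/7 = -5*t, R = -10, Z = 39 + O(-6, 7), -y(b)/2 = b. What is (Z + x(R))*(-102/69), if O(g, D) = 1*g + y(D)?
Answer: -12546/23 ≈ -545.48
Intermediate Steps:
y(b) = -2*b
O(g, D) = g - 2*D (O(g, D) = 1*g - 2*D = g - 2*D)
Z = 19 (Z = 39 + (-6 - 2*7) = 39 + (-6 - 14) = 39 - 20 = 19)
x(t) = -35*t (x(t) = 7*(-5*t) = -35*t)
(Z + x(R))*(-102/69) = (19 - 35*(-10))*(-102/69) = (19 + 350)*(-102*1/69) = 369*(-34/23) = -12546/23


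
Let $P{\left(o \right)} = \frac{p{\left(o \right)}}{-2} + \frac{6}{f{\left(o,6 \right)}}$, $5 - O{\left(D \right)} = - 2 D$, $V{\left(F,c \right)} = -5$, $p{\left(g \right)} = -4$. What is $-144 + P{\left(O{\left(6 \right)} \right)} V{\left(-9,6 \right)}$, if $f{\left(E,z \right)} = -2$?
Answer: $-139$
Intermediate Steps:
$O{\left(D \right)} = 5 + 2 D$ ($O{\left(D \right)} = 5 - - 2 D = 5 + 2 D$)
$P{\left(o \right)} = -1$ ($P{\left(o \right)} = - \frac{4}{-2} + \frac{6}{-2} = \left(-4\right) \left(- \frac{1}{2}\right) + 6 \left(- \frac{1}{2}\right) = 2 - 3 = -1$)
$-144 + P{\left(O{\left(6 \right)} \right)} V{\left(-9,6 \right)} = -144 - -5 = -144 + 5 = -139$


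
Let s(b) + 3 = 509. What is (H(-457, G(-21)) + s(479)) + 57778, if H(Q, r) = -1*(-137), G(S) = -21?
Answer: 58421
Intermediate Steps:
s(b) = 506 (s(b) = -3 + 509 = 506)
H(Q, r) = 137
(H(-457, G(-21)) + s(479)) + 57778 = (137 + 506) + 57778 = 643 + 57778 = 58421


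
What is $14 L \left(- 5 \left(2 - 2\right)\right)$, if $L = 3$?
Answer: $0$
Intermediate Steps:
$14 L \left(- 5 \left(2 - 2\right)\right) = 14 \cdot 3 \left(- 5 \left(2 - 2\right)\right) = 42 \left(\left(-5\right) 0\right) = 42 \cdot 0 = 0$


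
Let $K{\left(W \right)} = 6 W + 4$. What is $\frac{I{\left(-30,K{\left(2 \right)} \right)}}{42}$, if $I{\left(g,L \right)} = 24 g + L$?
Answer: $- \frac{352}{21} \approx -16.762$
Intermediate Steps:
$K{\left(W \right)} = 4 + 6 W$
$I{\left(g,L \right)} = L + 24 g$
$\frac{I{\left(-30,K{\left(2 \right)} \right)}}{42} = \frac{\left(4 + 6 \cdot 2\right) + 24 \left(-30\right)}{42} = \left(\left(4 + 12\right) - 720\right) \frac{1}{42} = \left(16 - 720\right) \frac{1}{42} = \left(-704\right) \frac{1}{42} = - \frac{352}{21}$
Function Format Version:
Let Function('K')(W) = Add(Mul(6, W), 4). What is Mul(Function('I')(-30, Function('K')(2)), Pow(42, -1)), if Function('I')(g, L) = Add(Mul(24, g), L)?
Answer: Rational(-352, 21) ≈ -16.762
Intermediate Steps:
Function('K')(W) = Add(4, Mul(6, W))
Function('I')(g, L) = Add(L, Mul(24, g))
Mul(Function('I')(-30, Function('K')(2)), Pow(42, -1)) = Mul(Add(Add(4, Mul(6, 2)), Mul(24, -30)), Pow(42, -1)) = Mul(Add(Add(4, 12), -720), Rational(1, 42)) = Mul(Add(16, -720), Rational(1, 42)) = Mul(-704, Rational(1, 42)) = Rational(-352, 21)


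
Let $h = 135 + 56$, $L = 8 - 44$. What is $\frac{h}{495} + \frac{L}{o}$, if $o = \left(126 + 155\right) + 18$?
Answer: $\frac{39289}{148005} \approx 0.26546$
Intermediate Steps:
$L = -36$ ($L = 8 - 44 = -36$)
$o = 299$ ($o = 281 + 18 = 299$)
$h = 191$
$\frac{h}{495} + \frac{L}{o} = \frac{191}{495} - \frac{36}{299} = \frac{39289}{148005}$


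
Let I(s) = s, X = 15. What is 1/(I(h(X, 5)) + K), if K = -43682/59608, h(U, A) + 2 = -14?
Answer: -29804/498705 ≈ -0.059763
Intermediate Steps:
h(U, A) = -16 (h(U, A) = -2 - 14 = -16)
K = -21841/29804 (K = -43682*1/59608 = -21841/29804 ≈ -0.73282)
1/(I(h(X, 5)) + K) = 1/(-16 - 21841/29804) = 1/(-498705/29804) = -29804/498705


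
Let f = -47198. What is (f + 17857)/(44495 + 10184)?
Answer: -29341/54679 ≈ -0.53660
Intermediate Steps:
(f + 17857)/(44495 + 10184) = (-47198 + 17857)/(44495 + 10184) = -29341/54679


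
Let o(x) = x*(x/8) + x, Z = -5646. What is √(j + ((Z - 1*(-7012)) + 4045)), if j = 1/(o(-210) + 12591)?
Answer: √6929918467233/35787 ≈ 73.559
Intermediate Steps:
o(x) = x + x²/8 (o(x) = x*(x*(⅛)) + x = x*(x/8) + x = x²/8 + x = x + x²/8)
j = 2/35787 (j = 1/((⅛)*(-210)*(8 - 210) + 12591) = 1/((⅛)*(-210)*(-202) + 12591) = 1/(10605/2 + 12591) = 1/(35787/2) = 2/35787 ≈ 5.5886e-5)
√(j + ((Z - 1*(-7012)) + 4045)) = √(2/35787 + ((-5646 - 1*(-7012)) + 4045)) = √(2/35787 + ((-5646 + 7012) + 4045)) = √(2/35787 + (1366 + 4045)) = √(2/35787 + 5411) = √(193643459/35787) = √6929918467233/35787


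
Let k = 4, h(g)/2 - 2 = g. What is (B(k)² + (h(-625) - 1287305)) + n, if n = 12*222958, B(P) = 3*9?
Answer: 1387674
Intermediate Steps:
h(g) = 4 + 2*g
B(P) = 27
n = 2675496
(B(k)² + (h(-625) - 1287305)) + n = (27² + ((4 + 2*(-625)) - 1287305)) + 2675496 = (729 + ((4 - 1250) - 1287305)) + 2675496 = (729 + (-1246 - 1287305)) + 2675496 = (729 - 1288551) + 2675496 = -1287822 + 2675496 = 1387674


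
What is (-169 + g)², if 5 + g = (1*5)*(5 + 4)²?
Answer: 53361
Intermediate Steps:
g = 400 (g = -5 + (1*5)*(5 + 4)² = -5 + 5*9² = -5 + 5*81 = -5 + 405 = 400)
(-169 + g)² = (-169 + 400)² = 231² = 53361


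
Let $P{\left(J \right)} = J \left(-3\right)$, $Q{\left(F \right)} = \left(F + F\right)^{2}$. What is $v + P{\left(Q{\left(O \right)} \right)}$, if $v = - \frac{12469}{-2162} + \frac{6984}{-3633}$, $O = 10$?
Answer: $- \frac{3131751577}{2618182} \approx -1196.2$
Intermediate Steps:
$Q{\left(F \right)} = 4 F^{2}$ ($Q{\left(F \right)} = \left(2 F\right)^{2} = 4 F^{2}$)
$P{\left(J \right)} = - 3 J$
$v = \frac{10066823}{2618182}$ ($v = \left(-12469\right) \left(- \frac{1}{2162}\right) + 6984 \left(- \frac{1}{3633}\right) = \frac{12469}{2162} - \frac{2328}{1211} = \frac{10066823}{2618182} \approx 3.845$)
$v + P{\left(Q{\left(O \right)} \right)} = \frac{10066823}{2618182} - 3 \cdot 4 \cdot 10^{2} = \frac{10066823}{2618182} - 3 \cdot 4 \cdot 100 = \frac{10066823}{2618182} - 1200 = - \frac{3131751577}{2618182}$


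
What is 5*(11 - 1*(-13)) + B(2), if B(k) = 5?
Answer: 125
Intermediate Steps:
5*(11 - 1*(-13)) + B(2) = 5*(11 - 1*(-13)) + 5 = 5*(11 + 13) + 5 = 5*24 + 5 = 120 + 5 = 125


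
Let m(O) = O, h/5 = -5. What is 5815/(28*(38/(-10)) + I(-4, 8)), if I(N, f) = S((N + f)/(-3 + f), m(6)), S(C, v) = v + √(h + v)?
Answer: -14595650/252479 - 145375*I*√19/252479 ≈ -57.809 - 2.5098*I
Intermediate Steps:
h = -25 (h = 5*(-5) = -25)
S(C, v) = v + √(-25 + v)
I(N, f) = 6 + I*√19 (I(N, f) = 6 + √(-25 + 6) = 6 + √(-19) = 6 + I*√19)
5815/(28*(38/(-10)) + I(-4, 8)) = 5815/(28*(38/(-10)) + (6 + I*√19)) = 5815/(28*(38*(-⅒)) + (6 + I*√19)) = 5815/(28*(-19/5) + (6 + I*√19)) = 5815/(-532/5 + (6 + I*√19)) = 5815/(-502/5 + I*√19)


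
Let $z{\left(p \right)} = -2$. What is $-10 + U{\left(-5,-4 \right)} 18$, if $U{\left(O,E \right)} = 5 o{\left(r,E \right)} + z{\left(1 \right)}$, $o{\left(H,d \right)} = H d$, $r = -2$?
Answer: $674$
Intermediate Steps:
$U{\left(O,E \right)} = -2 - 10 E$ ($U{\left(O,E \right)} = 5 \left(- 2 E\right) - 2 = - 10 E - 2 = -2 - 10 E$)
$-10 + U{\left(-5,-4 \right)} 18 = -10 + \left(-2 - -40\right) 18 = -10 + \left(-2 + 40\right) 18 = -10 + 38 \cdot 18 = -10 + 684 = 674$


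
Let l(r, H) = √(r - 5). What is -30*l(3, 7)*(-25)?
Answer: 750*I*√2 ≈ 1060.7*I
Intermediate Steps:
l(r, H) = √(-5 + r)
-30*l(3, 7)*(-25) = -30*√(-5 + 3)*(-25) = -30*I*√2*(-25) = 750*I*√2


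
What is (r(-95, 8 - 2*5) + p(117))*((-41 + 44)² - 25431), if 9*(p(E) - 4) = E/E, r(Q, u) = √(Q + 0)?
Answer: -313538/3 - 25422*I*√95 ≈ -1.0451e+5 - 2.4778e+5*I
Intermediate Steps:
r(Q, u) = √Q
p(E) = 37/9 (p(E) = 4 + (E/E)/9 = 4 + (⅑)*1 = 4 + ⅑ = 37/9)
(r(-95, 8 - 2*5) + p(117))*((-41 + 44)² - 25431) = (√(-95) + 37/9)*((-41 + 44)² - 25431) = (I*√95 + 37/9)*(3² - 25431) = (37/9 + I*√95)*(9 - 25431) = (37/9 + I*√95)*(-25422) = -313538/3 - 25422*I*√95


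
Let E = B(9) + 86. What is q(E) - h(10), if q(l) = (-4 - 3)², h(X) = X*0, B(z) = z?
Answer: 49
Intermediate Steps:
h(X) = 0
E = 95 (E = 9 + 86 = 95)
q(l) = 49 (q(l) = (-7)² = 49)
q(E) - h(10) = 49 - 1*0 = 49 + 0 = 49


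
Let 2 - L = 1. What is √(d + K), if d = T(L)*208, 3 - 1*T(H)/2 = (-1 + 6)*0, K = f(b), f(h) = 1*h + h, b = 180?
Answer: 2*√402 ≈ 40.100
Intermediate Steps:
L = 1 (L = 2 - 1*1 = 2 - 1 = 1)
f(h) = 2*h (f(h) = h + h = 2*h)
K = 360 (K = 2*180 = 360)
T(H) = 6 (T(H) = 6 - 2*(-1 + 6)*0 = 6 - 10*0 = 6 - 2*0 = 6 + 0 = 6)
d = 1248 (d = 6*208 = 1248)
√(d + K) = √(1248 + 360) = √1608 = 2*√402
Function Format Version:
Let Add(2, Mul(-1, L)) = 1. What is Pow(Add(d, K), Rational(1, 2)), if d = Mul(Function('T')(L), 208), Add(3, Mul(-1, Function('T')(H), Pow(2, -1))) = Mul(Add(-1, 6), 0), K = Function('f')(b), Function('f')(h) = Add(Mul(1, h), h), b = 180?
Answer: Mul(2, Pow(402, Rational(1, 2))) ≈ 40.100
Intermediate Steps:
L = 1 (L = Add(2, Mul(-1, 1)) = Add(2, -1) = 1)
Function('f')(h) = Mul(2, h) (Function('f')(h) = Add(h, h) = Mul(2, h))
K = 360 (K = Mul(2, 180) = 360)
Function('T')(H) = 6 (Function('T')(H) = Add(6, Mul(-2, Mul(Add(-1, 6), 0))) = Add(6, Mul(-2, Mul(5, 0))) = Add(6, Mul(-2, 0)) = Add(6, 0) = 6)
d = 1248 (d = Mul(6, 208) = 1248)
Pow(Add(d, K), Rational(1, 2)) = Pow(Add(1248, 360), Rational(1, 2)) = Pow(1608, Rational(1, 2)) = Mul(2, Pow(402, Rational(1, 2)))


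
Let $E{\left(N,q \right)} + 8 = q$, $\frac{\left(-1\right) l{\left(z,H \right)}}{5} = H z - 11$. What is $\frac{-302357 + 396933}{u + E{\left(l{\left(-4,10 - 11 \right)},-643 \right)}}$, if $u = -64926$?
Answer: $- \frac{94576}{65577} \approx -1.4422$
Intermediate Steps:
$l{\left(z,H \right)} = 55 - 5 H z$ ($l{\left(z,H \right)} = - 5 \left(H z - 11\right) = - 5 \left(-11 + H z\right) = 55 - 5 H z$)
$E{\left(N,q \right)} = -8 + q$
$\frac{-302357 + 396933}{u + E{\left(l{\left(-4,10 - 11 \right)},-643 \right)}} = \frac{-302357 + 396933}{-64926 - 651} = \frac{94576}{-64926 - 651} = \frac{94576}{-65577} = 94576 \left(- \frac{1}{65577}\right) = - \frac{94576}{65577}$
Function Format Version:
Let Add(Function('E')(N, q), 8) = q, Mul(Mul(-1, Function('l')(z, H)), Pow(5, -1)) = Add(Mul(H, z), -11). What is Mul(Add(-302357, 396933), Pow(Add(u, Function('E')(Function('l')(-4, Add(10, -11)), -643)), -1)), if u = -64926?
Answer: Rational(-94576, 65577) ≈ -1.4422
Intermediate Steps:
Function('l')(z, H) = Add(55, Mul(-5, H, z)) (Function('l')(z, H) = Mul(-5, Add(Mul(H, z), -11)) = Mul(-5, Add(-11, Mul(H, z))) = Add(55, Mul(-5, H, z)))
Function('E')(N, q) = Add(-8, q)
Mul(Add(-302357, 396933), Pow(Add(u, Function('E')(Function('l')(-4, Add(10, -11)), -643)), -1)) = Mul(Add(-302357, 396933), Pow(Add(-64926, Add(-8, -643)), -1)) = Mul(94576, Pow(Add(-64926, -651), -1)) = Mul(94576, Pow(-65577, -1)) = Mul(94576, Rational(-1, 65577)) = Rational(-94576, 65577)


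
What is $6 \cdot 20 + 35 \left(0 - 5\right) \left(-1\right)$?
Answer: $295$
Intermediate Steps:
$6 \cdot 20 + 35 \left(0 - 5\right) \left(-1\right) = 120 + 35 \left(\left(-5\right) \left(-1\right)\right) = 120 + 35 \cdot 5 = 120 + 175 = 295$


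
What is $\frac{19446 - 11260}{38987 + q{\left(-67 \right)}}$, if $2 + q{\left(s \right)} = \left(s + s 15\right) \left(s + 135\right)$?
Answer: $- \frac{8186}{33911} \approx -0.2414$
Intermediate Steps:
$q{\left(s \right)} = -2 + 16 s \left(135 + s\right)$ ($q{\left(s \right)} = -2 + \left(s + s 15\right) \left(s + 135\right) = -2 + \left(s + 15 s\right) \left(135 + s\right) = -2 + 16 s \left(135 + s\right)$)
$\frac{19446 - 11260}{38987 + q{\left(-67 \right)}} = \frac{19446 - 11260}{38987 + \left(-2 + 16 \left(-67\right)^{2} + 2160 \left(-67\right)\right)} = \frac{8186}{38987 - 72898} = \frac{8186}{-33911} = 8186 \left(- \frac{1}{33911}\right) = - \frac{8186}{33911}$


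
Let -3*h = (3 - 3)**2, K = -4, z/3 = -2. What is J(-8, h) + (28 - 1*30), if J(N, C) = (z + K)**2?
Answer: 98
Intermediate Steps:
z = -6 (z = 3*(-2) = -6)
h = 0 (h = -(3 - 3)**2/3 = -1/3*0**2 = -1/3*0 = 0)
J(N, C) = 100 (J(N, C) = (-6 - 4)**2 = (-10)**2 = 100)
J(-8, h) + (28 - 1*30) = 100 + (28 - 1*30) = 100 + (28 - 30) = 100 - 2 = 98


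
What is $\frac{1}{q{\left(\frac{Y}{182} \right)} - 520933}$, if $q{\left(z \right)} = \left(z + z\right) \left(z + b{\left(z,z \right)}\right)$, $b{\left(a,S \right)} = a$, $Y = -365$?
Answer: $- \frac{8281}{4313712948} \approx -1.9197 \cdot 10^{-6}$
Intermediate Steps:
$q{\left(z \right)} = 4 z^{2}$ ($q{\left(z \right)} = \left(z + z\right) \left(z + z\right) = 2 z 2 z = 4 z^{2}$)
$\frac{1}{q{\left(\frac{Y}{182} \right)} - 520933} = \frac{1}{4 \left(- \frac{365}{182}\right)^{2} - 520933} = \frac{1}{4 \cdot \frac{133225}{33124} - 520933} = \frac{1}{\frac{133225}{8281} - 520933} = \frac{1}{- \frac{4313712948}{8281}} = - \frac{8281}{4313712948}$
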